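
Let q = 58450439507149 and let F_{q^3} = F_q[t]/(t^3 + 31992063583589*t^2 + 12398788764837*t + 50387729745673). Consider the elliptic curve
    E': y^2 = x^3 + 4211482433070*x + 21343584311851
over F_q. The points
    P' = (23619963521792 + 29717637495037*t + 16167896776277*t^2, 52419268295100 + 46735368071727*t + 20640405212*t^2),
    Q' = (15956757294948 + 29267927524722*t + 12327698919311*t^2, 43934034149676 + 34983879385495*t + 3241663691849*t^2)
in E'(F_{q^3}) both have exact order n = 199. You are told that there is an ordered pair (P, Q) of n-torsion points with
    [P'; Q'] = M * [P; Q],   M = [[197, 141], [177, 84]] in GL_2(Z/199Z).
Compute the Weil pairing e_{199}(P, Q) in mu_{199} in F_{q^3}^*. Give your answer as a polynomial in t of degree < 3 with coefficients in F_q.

12603398864141 + 18725428119746*t + 12776717454503*t^2

Alternating bilinearity on E[199] (values in mu_{199} in F_{58450439507149^3}) gives e(P',Q') = e(P,Q)^det(M).
197*84 - 141*177 = -8409; reduced mod 199: det = 148, inverse 39.
8-bit Miller (11000111) on E'/F_{58450439507149} with a'=4211482433070, b'=21343584311851: accumulate tangent/chord ratios at Q'+S and P'+S'.
The quotient is 30198208111167 + 12899265175048*t + 38995799035900*t^2.
(30198208111167 + 12899265175048*t + 38995799035900*t^2)^{39} mod (58450439507149,f) = 12603398864141 + 18725428119746*t + 12776717454503*t^2.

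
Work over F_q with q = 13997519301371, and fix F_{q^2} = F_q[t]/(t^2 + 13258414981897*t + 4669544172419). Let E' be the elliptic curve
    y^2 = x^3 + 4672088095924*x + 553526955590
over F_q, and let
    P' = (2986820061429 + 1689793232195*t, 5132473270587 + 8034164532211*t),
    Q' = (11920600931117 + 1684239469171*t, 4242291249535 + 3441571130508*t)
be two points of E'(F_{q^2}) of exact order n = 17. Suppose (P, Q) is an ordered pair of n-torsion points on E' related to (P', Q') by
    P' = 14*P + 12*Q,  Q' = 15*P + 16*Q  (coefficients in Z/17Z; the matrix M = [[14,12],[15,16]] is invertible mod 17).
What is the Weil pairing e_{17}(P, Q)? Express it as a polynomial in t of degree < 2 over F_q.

8542718905843 + 6642318113697*t

e_{17}(aP+bQ,cP+dQ) = e_{17}(P,Q)^(ad-bc); with (a,b,c,d)=(14,12,15,16) this gives the det-17 law.
Inverting 10 mod 17: 12. Thus e_{17}(P,Q) = e(P',Q')^{12}.
5-bit Miller (10001) on E'/F_{13997519301371} with a'=4672088095924, b'=553526955590: accumulate tangent/chord ratios at Q'+S and P'+S'.
Miller gives e_{17}(P',Q') = 11714504626551 + 12673050145832*t in F_{13997519301371^2}.
Raise to 12: e(P,Q) = 8542718905843 + 6642318113697*t in mu_{17}.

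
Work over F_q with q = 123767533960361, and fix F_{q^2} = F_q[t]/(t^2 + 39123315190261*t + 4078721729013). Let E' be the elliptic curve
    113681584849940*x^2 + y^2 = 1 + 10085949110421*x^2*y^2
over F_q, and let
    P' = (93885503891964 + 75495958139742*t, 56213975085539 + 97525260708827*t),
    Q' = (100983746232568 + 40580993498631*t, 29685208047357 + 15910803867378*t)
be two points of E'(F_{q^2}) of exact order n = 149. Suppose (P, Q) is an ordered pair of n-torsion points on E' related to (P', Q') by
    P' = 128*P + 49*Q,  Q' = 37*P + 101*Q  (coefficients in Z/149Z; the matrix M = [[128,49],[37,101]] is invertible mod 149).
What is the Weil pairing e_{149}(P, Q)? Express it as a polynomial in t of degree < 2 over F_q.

101266885790968 + 9940180481329*t

e_{149}(aP+bQ,cP+dQ) = e_{149}(P,Q)^(ad-bc); with (a,b,c,d)=(128,49,37,101) this gives the det-149 law.
128*101 - 49*37 = 11115; reduced mod 149: det = 89, inverse 72.
Map (x,y)_Ed via u=(1+y)/(1-y), v=(1+y)/((1-y)x) to Montgomery A=0,B=81686838109827; then to (a',b')=(38110739509037,0).
n = 149 = (10010101)_2 (8 bits, wt 4); accumulate f_{149,P'}(Q'+S)/f_{149,P'}(S) along the 7-step ladder.
Result: e(P',Q') = 55108496147056 + 109597536708262*t.
e_{149}(P,Q) = (55108496147056 + 109597536708262*t)^{72} = 101266885790968 + 9940180481329*t.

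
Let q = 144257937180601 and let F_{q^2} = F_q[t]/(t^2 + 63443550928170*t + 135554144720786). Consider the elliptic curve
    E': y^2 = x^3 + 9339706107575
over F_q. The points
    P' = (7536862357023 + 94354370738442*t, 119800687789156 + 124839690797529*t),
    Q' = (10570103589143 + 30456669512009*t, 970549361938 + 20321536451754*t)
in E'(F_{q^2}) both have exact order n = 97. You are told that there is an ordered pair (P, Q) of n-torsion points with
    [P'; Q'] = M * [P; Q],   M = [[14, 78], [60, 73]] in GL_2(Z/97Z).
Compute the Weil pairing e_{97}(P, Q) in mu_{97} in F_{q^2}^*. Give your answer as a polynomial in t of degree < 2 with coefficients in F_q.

e_{97}(aP+bQ,cP+dQ) = e_{97}(P,Q)^(ad-bc); with (a,b,c,d)=(14,78,60,73) this gives the det-97 law.
det(M) mod 97 = 28; its inverse in (Z/97)^* is 52 (check: 28*52 mod 97 = 1).
Run Miller on y^2=x^3+9339706107575 over F_{144257937180601}: ladder 1100001 (7 bits); e = f_P(D_Q)/f_Q(D_P).
f_P(D_Q)/f_Q(D_P) = 134822263375863 + 108796036227422*t.
Hence e(P,Q) = 15860943051017 + 18340782037367*t in F_{144257937180601^2}^*.

15860943051017 + 18340782037367*t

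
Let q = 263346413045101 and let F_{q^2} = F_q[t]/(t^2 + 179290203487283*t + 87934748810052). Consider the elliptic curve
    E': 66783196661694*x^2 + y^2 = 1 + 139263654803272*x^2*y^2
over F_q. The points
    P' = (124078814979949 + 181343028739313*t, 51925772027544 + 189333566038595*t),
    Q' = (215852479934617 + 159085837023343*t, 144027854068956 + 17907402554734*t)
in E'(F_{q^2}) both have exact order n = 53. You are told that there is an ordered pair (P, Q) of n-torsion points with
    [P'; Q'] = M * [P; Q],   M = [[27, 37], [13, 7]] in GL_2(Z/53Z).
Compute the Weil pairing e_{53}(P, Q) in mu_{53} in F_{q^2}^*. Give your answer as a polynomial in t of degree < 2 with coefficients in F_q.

e_{53}(aP+bQ,cP+dQ) = e_{53}(P,Q)^(ad-bc); with (a,b,c,d)=(27,37,13,7) this gives the det-53 law.
det(M) mod 53 = 26; its inverse in (Z/53)^* is 51 (check: 26*51 mod 53 = 1).
Edwards a_E,d_E -> Montgomery A=59713941275326,B=131708795380964 -> Weierstrass 105750647621958,145775497391673 via alpha=122123279592528,beta=113553091987156.
6-bit Miller (110101) on E'/F_{263346413045101} with a'=105750647621958, b'=145775497391673: accumulate tangent/chord ratios at Q'+S and P'+S'.
Miller gives e_{53}(P',Q') = 169634414860694 + 3613758574215*t in F_{263346413045101^2}.
(169634414860694 + 3613758574215*t)^{51} mod (263346413045101,f) = 70861372803244 + 83169600859194*t.

70861372803244 + 83169600859194*t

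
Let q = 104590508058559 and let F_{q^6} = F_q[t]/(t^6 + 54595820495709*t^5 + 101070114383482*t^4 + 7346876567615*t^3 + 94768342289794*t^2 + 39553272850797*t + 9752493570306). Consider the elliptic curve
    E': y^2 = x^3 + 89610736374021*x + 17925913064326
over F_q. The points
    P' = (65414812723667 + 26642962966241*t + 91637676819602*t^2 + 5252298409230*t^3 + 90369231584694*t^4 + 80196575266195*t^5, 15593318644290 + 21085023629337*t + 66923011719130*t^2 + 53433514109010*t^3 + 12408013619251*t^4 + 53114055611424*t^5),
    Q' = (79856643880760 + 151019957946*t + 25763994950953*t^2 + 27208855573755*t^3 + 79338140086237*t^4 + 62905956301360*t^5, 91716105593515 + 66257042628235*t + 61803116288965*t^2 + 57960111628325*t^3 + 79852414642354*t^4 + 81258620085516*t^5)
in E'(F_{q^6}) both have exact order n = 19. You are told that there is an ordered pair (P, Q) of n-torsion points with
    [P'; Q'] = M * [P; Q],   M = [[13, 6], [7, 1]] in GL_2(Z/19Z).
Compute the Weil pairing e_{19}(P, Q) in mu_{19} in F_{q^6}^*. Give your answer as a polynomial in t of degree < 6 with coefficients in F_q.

e_{19}(aP+bQ,cP+dQ) = e_{19}(P,Q)^(ad-bc); with (a,b,c,d)=(13,6,7,1) this gives the det-19 law.
13*1 - 6*7 = -29; reduced mod 19: det = 9, inverse 17.
Double-and-add over 10011: 5-1 doublings, 3-1 additions; each step l_{T,T}/v_{2T} or l_{T,P'}/v at Q'+S for random S.
So e_{19}(P',Q') = 93122233033983 + 103684390714725*t + 99341707341570*t^2 + 55686663013066*t^3 + 97000148789883*t^4 + 21635750702861*t^5.
Finally e_{19}(P,Q) = 31843457759700 + 83613474213068*t + 13950111470431*t^2 + 77698931046921*t^3 + 66681178178765*t^4 + 45687170784498*t^5.

31843457759700 + 83613474213068*t + 13950111470431*t^2 + 77698931046921*t^3 + 66681178178765*t^4 + 45687170784498*t^5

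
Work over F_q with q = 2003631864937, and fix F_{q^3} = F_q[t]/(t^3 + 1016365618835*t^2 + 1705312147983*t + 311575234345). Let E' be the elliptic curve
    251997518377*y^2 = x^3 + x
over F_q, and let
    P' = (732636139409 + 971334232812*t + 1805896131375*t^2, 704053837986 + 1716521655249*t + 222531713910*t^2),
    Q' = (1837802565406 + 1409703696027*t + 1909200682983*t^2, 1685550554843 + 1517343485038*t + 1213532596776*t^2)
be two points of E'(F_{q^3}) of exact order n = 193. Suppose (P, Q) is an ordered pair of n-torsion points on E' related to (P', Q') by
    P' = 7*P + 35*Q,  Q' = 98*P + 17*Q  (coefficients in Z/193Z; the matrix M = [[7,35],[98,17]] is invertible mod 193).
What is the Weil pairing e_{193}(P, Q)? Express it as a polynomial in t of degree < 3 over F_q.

The 193-Weil pairing on E[193] over F_{2003631864937} is alternating-bilinear: e_{193}(P',Q') = e_{193}(P,Q)^det(M).
det M = 7*17 - 35*98 = -3311 = 163 (mod 193); 163^{-1} = 45 (mod 193).
Set x_W=915349836308*u, y_W=915349836308*v; then E': y_W^2=x_W^3+564172424659*x_W.
8-bit Miller (11000001) on E'/F_{2003631864937} with a'=564172424659, b'=0: accumulate tangent/chord ratios at Q'+S and P'+S'.
So e_{193}(P',Q') = 727310173755 + 1541530090889*t + 1019207498926*t^2.
Raise to 45: e(P,Q) = 1567072232710 + 535832414532*t + 1125674685314*t^2 in mu_{193}.

1567072232710 + 535832414532*t + 1125674685314*t^2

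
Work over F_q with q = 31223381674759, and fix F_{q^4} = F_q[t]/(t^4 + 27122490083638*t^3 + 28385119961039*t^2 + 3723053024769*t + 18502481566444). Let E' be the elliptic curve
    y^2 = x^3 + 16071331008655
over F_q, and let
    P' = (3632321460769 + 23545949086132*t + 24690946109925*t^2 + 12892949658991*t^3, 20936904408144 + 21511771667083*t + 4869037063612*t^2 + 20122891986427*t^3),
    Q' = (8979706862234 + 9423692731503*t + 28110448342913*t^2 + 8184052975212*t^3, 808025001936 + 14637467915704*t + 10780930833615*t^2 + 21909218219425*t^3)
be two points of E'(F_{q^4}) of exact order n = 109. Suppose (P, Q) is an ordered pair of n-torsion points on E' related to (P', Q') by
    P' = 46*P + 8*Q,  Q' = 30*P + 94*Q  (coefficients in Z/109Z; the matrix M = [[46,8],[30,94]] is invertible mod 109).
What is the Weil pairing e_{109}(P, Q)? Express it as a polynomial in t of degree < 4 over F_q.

e_{109} is bilinear + alternating on E[109], so e_{109}(46*P + 8*Q, 30*P + 94*Q) = e_{109}(P,Q)^(46*94-8*30).
det(M) mod 109 = 51; its inverse in (Z/109)^* is 62 (check: 51*62 mod 109 = 1).
n = 109 = (1101101)_2 (7 bits, wt 5); accumulate f_{109,P'}(Q'+S)/f_{109,P'}(S) along the 6-step ladder.
So e_{109}(P',Q') = 6858850730957 + 28061735716957*t + 2199222009780*t^2 + 9477412035766*t^3.
Raise to 62: e(P,Q) = 28846208933792 + 5566481133014*t + 28046663707766*t^2 + 22635328531383*t^3 in mu_{109}.

28846208933792 + 5566481133014*t + 28046663707766*t^2 + 22635328531383*t^3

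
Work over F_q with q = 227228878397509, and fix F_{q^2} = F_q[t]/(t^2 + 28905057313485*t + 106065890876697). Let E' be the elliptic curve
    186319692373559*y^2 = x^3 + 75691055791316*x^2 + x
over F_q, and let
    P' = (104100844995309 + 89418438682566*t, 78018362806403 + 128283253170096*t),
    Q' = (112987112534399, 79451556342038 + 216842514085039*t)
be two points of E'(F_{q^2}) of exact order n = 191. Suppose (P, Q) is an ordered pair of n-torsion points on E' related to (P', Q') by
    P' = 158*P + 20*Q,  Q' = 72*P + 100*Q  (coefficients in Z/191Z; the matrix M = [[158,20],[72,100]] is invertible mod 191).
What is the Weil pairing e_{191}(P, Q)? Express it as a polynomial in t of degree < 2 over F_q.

Under M = [[158,20],[72,100]] in GL_2(Z/191), e_{191}(P',Q') = e_{191}(P,Q)^(158*100-20*72 mod 191).
Inverting 35 mod 191: 131. Thus e_{191}(P,Q) = e(P',Q')^{131}.
Undo Montgomery via alpha=129380329274337, beta=22203875152011: (a',b')=(62663800500611,52900187733691) over F_{227228878397509}.
n = 191 = (10111111)_2 (8 bits, wt 7); accumulate f_{191,P'}(Q'+S)/f_{191,P'}(S) along the 7-step ladder.
Miller gives e_{191}(P',Q') = 112690461631804 + 17821888509399*t in F_{227228878397509^2}.
Finally e_{191}(P,Q) = 30313074080977 + 202702779795804*t.

30313074080977 + 202702779795804*t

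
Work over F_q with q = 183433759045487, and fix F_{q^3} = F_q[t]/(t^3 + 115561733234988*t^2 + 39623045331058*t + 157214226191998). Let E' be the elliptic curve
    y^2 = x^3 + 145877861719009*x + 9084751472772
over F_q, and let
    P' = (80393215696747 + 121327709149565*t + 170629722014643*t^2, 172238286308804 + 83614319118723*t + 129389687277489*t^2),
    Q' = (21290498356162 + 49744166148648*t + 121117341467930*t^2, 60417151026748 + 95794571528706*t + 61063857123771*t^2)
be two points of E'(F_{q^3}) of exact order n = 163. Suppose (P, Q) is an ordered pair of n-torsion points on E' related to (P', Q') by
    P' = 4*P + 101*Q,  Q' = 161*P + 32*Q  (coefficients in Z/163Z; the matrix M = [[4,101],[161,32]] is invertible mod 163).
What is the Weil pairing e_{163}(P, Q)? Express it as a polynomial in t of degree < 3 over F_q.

e_{163}(aP+bQ,cP+dQ) = e_{163}(P,Q)^(ad-bc); with (a,b,c,d)=(4,101,161,32) this gives the det-163 law.
Inverting 4 mod 163: 41. Thus e_{163}(P,Q) = e(P',Q')^{41}.
Run Miller on y^2=x^3+145877861719009*x+9084751472772 over F_{183433759045487}: ladder 10100011 (8 bits); e = f_P(D_Q)/f_Q(D_P).
e_{163}(P',Q') = 154344009321464 + 68369856681278*t + 140274517748501*t^2.
Thus e_{163}(P,Q) = 170713299782460 + 99443704613365*t + 71729939082347*t^2.

170713299782460 + 99443704613365*t + 71729939082347*t^2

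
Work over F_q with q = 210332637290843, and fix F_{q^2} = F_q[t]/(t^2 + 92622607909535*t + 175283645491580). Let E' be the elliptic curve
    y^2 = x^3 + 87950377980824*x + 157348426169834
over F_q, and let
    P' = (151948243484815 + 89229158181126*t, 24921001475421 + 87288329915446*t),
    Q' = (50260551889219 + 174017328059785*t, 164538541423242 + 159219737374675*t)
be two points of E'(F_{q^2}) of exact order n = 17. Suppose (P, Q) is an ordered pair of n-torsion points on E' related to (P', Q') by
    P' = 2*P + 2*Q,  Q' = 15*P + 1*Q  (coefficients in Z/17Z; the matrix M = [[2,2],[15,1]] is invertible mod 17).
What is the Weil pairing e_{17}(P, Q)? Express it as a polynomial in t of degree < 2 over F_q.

Under M = [[2,2],[15,1]] in GL_2(Z/17), e_{17}(P',Q') = e_{17}(P,Q)^(2*1-2*15 mod 17).
2*1 - 2*15 = -28; reduced mod 17: det = 6, inverse 3.
5-bit Miller (10001) on E'/F_{210332637290843} with a'=87950377980824, b'=157348426169834: accumulate tangent/chord ratios at Q'+S and P'+S'.
The quotient is 42470389627260 + 79304096071333*t.
Raise to 3: e(P,Q) = 166784456992235 + 180415052931557*t in mu_{17}.

166784456992235 + 180415052931557*t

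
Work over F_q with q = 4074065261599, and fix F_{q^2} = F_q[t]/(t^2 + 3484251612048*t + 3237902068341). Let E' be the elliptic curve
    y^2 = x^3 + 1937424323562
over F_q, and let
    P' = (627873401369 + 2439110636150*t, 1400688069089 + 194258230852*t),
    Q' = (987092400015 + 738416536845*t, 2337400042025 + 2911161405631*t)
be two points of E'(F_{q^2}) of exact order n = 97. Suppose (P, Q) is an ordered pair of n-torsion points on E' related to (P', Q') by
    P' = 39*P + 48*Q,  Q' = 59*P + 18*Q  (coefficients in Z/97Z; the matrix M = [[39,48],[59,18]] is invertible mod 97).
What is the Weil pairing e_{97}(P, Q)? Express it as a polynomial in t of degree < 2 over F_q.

2282237110099 + 172195025174*t

Under M = [[39,48],[59,18]] in GL_2(Z/97), e_{97}(P',Q') = e_{97}(P,Q)^(39*18-48*59 mod 97).
39*18 - 48*59 = -2130; reduced mod 97: det = 4, inverse 73.
Build f_{97,P'} and f_{97,Q'} via the 7-bit ladder of 97=1100001_2; evaluate at shifted divisors; quotient in F_{4074065261599^2}.
Result: e(P',Q') = 2629443262470 + 3861171200799*t.
e_{97}(P,Q) = (2629443262470 + 3861171200799*t)^{73} = 2282237110099 + 172195025174*t.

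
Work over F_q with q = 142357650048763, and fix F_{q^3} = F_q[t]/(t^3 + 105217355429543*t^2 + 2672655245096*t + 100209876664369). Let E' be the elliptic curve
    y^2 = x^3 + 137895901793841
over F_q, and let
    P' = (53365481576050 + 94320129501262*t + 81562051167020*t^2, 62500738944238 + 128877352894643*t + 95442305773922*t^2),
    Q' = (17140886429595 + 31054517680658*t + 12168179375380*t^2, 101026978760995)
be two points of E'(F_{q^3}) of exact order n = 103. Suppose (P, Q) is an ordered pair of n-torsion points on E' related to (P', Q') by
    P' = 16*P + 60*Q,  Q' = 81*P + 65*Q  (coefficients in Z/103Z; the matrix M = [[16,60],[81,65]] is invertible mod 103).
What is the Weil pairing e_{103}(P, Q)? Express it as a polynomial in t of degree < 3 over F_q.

129821294419690 + 120893236341821*t + 33017431335984*t^2

e_{103} is bilinear + alternating on E[103], so e_{103}(16*P + 60*Q, 81*P + 65*Q) = e_{103}(P,Q)^(16*65-60*81).
So e_{103}(P,Q) = e_{103}(P',Q')^{80}, since 94*80 = 1 mod 103.
7-bit Miller (1100111) on E'/F_{142357650048763} with a'=0, b'=137895901793841: accumulate tangent/chord ratios at Q'+S and P'+S'.
Miller gives e_{103}(P',Q') = 120739553572437 + 42173025021052*t + 52573618038915*t^2 in F_{142357650048763^3}.
e_{103}(P,Q) = (120739553572437 + 42173025021052*t + 52573618038915*t^2)^{80} = 129821294419690 + 120893236341821*t + 33017431335984*t^2.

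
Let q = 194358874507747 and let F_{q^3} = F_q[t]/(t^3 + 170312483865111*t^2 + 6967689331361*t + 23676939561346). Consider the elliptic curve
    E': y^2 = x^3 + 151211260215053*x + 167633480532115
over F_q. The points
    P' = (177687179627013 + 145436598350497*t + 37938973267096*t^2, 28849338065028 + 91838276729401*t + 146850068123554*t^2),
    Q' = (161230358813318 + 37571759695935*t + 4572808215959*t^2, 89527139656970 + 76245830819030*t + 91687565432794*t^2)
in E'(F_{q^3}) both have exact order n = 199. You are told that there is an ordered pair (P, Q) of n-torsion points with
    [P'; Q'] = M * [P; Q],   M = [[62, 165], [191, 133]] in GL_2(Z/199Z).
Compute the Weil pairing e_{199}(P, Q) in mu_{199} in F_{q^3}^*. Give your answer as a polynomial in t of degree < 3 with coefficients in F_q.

e_{199}(aP+bQ,cP+dQ) = e_{199}(P,Q)^(ad-bc); with (a,b,c,d)=(62,165,191,133) this gives the det-199 law.
62*133 - 165*191 = -23269; reduced mod 199: det = 14, inverse 128.
n = 199 = (11000111)_2 (8 bits, wt 5); accumulate f_{199,P'}(Q'+S)/f_{199,P'}(S) along the 7-step ladder.
e_{199}(P',Q') = 130573446572206 + 60319044083213*t + 46766090640625*t^2.
Raise to 128: e(P,Q) = 77180461279924 + 89712978593872*t + 176553331232768*t^2 in mu_{199}.

77180461279924 + 89712978593872*t + 176553331232768*t^2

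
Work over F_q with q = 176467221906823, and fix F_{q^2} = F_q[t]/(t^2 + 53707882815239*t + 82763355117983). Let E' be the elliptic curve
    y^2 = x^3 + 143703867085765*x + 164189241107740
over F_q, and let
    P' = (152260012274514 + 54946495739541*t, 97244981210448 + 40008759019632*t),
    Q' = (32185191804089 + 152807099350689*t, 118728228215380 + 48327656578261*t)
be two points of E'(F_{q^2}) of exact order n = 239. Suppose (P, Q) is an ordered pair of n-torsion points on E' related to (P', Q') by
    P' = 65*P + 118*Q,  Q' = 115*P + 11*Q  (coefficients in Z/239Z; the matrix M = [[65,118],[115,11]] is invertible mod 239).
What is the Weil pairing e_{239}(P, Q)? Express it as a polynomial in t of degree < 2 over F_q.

Alternating bilinearity on E[239] (values in mu_{239} in F_{176467221906823^2}) gives e(P',Q') = e(P,Q)^det(M).
det(M) mod 239 = 51; its inverse in (Z/239)^* is 75 (check: 51*75 mod 239 = 1).
Double-and-add over 11101111: 8-1 doublings, 7-1 additions; each step l_{T,T}/v_{2T} or l_{T,P'}/v at Q'+S for random S.
Miller gives e_{239}(P',Q') = 22220316923298 + 27093160376638*t in F_{176467221906823^2}.
Finally e_{239}(P,Q) = 130422576954280 + 95997578289836*t.

130422576954280 + 95997578289836*t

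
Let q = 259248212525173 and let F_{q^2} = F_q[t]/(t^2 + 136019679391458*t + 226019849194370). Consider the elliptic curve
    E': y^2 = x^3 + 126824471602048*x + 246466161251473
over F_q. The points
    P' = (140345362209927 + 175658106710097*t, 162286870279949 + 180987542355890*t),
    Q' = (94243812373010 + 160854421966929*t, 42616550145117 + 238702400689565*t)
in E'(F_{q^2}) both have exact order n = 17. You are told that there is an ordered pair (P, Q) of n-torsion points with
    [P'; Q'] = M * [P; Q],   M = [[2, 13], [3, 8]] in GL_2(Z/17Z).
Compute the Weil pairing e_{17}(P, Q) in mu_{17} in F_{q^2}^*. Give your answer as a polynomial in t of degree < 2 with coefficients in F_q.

30799682183669 + 10005573334717*t

Since e_{17}(P,P)=e_{17}(Q,Q)=1 and e_{17}(Q,P)=e_{17}(P,Q)^{-1}, expanding e_{17}(2*P + 13*Q,3*P + 8*Q) leaves e(P,Q)^det(M).
det(M) mod 17 = 11; its inverse in (Z/17)^* is 14 (check: 11*14 mod 17 = 1).
Double-and-add over 10001: 5-1 doublings, 2-1 additions; each step l_{T,T}/v_{2T} or l_{T,P'}/v at Q'+S for random S.
So e_{17}(P',Q') = 211019471190807 + 238921819854957*t.
e_{17}(P,Q) = (211019471190807 + 238921819854957*t)^{14} = 30799682183669 + 10005573334717*t.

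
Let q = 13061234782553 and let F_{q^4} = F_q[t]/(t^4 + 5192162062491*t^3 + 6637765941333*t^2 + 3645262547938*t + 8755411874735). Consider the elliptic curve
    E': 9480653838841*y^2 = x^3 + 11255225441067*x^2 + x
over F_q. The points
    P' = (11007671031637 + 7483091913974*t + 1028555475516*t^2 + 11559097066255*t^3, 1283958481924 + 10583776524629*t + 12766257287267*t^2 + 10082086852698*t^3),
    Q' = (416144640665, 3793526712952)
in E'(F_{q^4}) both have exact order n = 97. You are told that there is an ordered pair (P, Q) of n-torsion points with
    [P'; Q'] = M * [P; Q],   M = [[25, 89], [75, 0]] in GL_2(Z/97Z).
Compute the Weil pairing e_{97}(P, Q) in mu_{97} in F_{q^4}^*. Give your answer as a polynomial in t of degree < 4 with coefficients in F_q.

9862737939587 + 4121896714744*t + 7640107646093*t^2 + 1811520083991*t^3

Under M = [[25,89],[75,0]] in GL_2(Z/97), e_{97}(P',Q') = e_{97}(P,Q)^(25*0-89*75 mod 97).
Hence e(P,Q) = e(P',Q')^{27} where 27 = 18^{-1} mod 97.
Montgomery->Weierstrass: x_W = 1515635065036*x+8681149971672, y_W=1515635065036*y on F_{13061234782553}; lands on y^2=x^3+2143872001188*x+4511758755937.
Run Miller on y^2=x^3+2143872001188*x+4511758755937 over F_{13061234782553}: ladder 1100001 (7 bits); e = f_P(D_Q)/f_Q(D_P).
The quotient is 12174596347919 + 11245113476452*t + 11019432752406*t^2 + 9201743657543*t^3.
e_{97}(P,Q) = (12174596347919 + 11245113476452*t + 11019432752406*t^2 + 9201743657543*t^3)^{27} = 9862737939587 + 4121896714744*t + 7640107646093*t^2 + 1811520083991*t^3.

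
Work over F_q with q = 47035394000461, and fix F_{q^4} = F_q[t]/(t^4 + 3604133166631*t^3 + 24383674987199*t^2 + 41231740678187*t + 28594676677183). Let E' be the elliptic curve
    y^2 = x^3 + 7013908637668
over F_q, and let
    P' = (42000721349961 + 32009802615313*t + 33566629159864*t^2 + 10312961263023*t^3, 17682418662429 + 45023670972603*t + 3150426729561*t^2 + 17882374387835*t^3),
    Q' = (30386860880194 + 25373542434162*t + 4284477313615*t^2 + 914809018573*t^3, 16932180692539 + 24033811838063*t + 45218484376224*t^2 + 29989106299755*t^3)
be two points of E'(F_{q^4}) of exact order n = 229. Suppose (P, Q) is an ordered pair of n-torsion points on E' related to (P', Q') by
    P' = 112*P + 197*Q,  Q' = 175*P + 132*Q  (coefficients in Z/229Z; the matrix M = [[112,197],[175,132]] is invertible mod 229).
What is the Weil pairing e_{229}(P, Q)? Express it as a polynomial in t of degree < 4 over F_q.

42811305964161 + 46542570816581*t + 46261014114404*t^2 + 38240155628560*t^3

The 229-Weil pairing on E[229] over F_{47035394000461} is alternating-bilinear: e_{229}(P',Q') = e_{229}(P,Q)^det(M).
det(M) mod 229 = 3; its inverse in (Z/229)^* is 153 (check: 3*153 mod 229 = 1).
Miller loop for e_{229} over F_{47035394000461^4}: bits of 229 = 11100101; 7 double steps + 4 add steps, l/v at each.
The quotient is 7183236166980 + 23106723818027*t + 19309905700483*t^2 + 36752766516463*t^3.
Thus e_{229}(P,Q) = 42811305964161 + 46542570816581*t + 46261014114404*t^2 + 38240155628560*t^3.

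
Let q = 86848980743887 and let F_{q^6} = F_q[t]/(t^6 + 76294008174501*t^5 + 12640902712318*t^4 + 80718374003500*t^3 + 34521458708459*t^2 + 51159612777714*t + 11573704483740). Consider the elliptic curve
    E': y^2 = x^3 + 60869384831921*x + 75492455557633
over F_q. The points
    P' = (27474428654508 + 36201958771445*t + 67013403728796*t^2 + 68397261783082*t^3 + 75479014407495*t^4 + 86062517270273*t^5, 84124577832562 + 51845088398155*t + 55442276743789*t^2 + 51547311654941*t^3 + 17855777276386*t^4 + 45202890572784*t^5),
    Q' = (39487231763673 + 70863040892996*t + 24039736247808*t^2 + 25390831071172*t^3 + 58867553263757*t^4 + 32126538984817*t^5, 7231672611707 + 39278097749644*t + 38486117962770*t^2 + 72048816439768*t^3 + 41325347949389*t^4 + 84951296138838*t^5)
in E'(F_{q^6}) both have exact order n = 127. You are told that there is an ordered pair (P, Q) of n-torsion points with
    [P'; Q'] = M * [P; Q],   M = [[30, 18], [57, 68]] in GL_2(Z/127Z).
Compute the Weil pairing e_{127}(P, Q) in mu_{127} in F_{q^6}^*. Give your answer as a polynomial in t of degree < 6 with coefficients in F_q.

73507397531030 + 75736288941890*t + 8538286704724*t^2 + 45788508868233*t^3 + 78571332159913*t^4 + 16616658629616*t^5

Under M = [[30,18],[57,68]] in GL_2(Z/127), e_{127}(P',Q') = e_{127}(P,Q)^(30*68-18*57 mod 127).
Inverting 125 mod 127: 63. Thus e_{127}(P,Q) = e(P',Q')^{63}.
Double-and-add over 1111111: 7-1 doublings, 7-1 additions; each step l_{T,T}/v_{2T} or l_{T,P'}/v at Q'+S for random S.
The quotient is 68300175430385 + 56855686797819*t + 12119520234967*t^2 + 27111051617594*t^3 + 82750178197008*t^4 + 22785880110614*t^5.
Finally e_{127}(P,Q) = 73507397531030 + 75736288941890*t + 8538286704724*t^2 + 45788508868233*t^3 + 78571332159913*t^4 + 16616658629616*t^5.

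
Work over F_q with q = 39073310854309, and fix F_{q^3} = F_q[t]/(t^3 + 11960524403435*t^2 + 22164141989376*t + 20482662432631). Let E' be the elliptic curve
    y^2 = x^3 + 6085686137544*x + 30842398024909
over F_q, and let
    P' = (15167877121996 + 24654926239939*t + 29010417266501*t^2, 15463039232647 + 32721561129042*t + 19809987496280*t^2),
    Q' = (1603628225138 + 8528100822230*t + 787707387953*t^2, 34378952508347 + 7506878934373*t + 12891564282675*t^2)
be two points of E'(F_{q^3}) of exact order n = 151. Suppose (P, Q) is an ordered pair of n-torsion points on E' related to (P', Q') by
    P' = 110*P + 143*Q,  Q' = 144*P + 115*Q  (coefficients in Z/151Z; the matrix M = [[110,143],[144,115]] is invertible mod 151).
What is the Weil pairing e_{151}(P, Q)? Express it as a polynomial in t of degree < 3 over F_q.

Alternating bilinearity on E[151] (values in mu_{151} in F_{39073310854309^3}) gives e(P',Q') = e(P,Q)^det(M).
det(M) mod 151 = 61; its inverse in (Z/151)^* is 52 (check: 61*52 mod 151 = 1).
Miller loop for e_{151} over F_{39073310854309^3}: bits of 151 = 10010111; 7 double steps + 4 add steps, l/v at each.
The quotient is 7129210678766 + 37698458085514*t + 25327417309399*t^2.
(7129210678766 + 37698458085514*t + 25327417309399*t^2)^{52} mod (39073310854309,f) = 38443191073191 + 24079961412085*t + 26900386276616*t^2.

38443191073191 + 24079961412085*t + 26900386276616*t^2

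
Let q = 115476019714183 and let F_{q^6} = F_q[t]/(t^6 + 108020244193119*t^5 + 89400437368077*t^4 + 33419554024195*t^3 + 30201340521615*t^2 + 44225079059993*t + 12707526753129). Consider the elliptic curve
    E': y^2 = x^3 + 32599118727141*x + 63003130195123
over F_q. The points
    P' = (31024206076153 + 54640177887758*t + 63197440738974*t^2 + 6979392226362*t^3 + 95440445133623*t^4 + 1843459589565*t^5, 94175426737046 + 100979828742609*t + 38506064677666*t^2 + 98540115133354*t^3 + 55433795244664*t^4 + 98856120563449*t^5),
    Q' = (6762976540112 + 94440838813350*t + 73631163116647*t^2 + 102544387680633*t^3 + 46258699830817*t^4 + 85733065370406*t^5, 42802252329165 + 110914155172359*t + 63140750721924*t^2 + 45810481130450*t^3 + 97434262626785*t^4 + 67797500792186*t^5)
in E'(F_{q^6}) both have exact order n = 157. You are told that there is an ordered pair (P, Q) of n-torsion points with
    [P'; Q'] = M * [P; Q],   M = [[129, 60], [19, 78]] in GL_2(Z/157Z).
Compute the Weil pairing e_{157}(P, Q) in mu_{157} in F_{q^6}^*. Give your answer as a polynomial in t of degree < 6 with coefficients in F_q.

8342285722215 + 16104852769531*t + 69290912135394*t^2 + 101264086095038*t^3 + 49007362567228*t^4 + 20989868010914*t^5

Since e_{157}(P,P)=e_{157}(Q,Q)=1 and e_{157}(Q,P)=e_{157}(P,Q)^{-1}, expanding e_{157}(129*P + 60*Q,19*P + 78*Q) leaves e(P,Q)^det(M).
So e_{157}(P,Q) = e_{157}(P',Q')^{93}, since 130*93 = 1 mod 157.
Run Miller on y^2=x^3+32599118727141*x+63003130195123 over F_{115476019714183}: ladder 10011101 (8 bits); e = f_P(D_Q)/f_Q(D_P).
f_P(D_Q)/f_Q(D_P) = 23849547000595 + 5660837311461*t + 93818193847165*t^2 + 87447699310910*t^3 + 49177517030547*t^4 + 51950733361181*t^5.
e_{157}(P,Q) = (23849547000595 + 5660837311461*t + 93818193847165*t^2 + 87447699310910*t^3 + 49177517030547*t^4 + 51950733361181*t^5)^{93} = 8342285722215 + 16104852769531*t + 69290912135394*t^2 + 101264086095038*t^3 + 49007362567228*t^4 + 20989868010914*t^5.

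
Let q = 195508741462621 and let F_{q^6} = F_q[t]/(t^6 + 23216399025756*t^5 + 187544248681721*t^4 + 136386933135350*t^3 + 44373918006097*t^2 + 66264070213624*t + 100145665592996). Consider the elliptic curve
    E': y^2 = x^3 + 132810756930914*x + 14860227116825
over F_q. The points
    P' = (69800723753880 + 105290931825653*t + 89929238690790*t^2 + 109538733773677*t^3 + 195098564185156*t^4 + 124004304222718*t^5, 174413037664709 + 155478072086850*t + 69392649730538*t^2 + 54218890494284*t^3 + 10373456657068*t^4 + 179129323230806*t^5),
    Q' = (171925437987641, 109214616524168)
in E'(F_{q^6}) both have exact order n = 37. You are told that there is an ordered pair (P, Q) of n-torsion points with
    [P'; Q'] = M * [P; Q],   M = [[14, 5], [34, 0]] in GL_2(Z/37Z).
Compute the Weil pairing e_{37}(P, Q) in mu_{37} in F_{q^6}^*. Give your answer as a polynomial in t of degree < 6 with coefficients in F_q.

Under M = [[14,5],[34,0]] in GL_2(Z/37), e_{37}(P',Q') = e_{37}(P,Q)^(14*0-5*34 mod 37).
Inverting 15 mod 37: 5. Thus e_{37}(P,Q) = e(P',Q')^{5}.
6-bit Miller (100101) on E'/F_{195508741462621} with a'=132810756930914, b'=14860227116825: accumulate tangent/chord ratios at Q'+S and P'+S'.
Result: e(P',Q') = 106898947503676 + 176103215889950*t + 128885663794179*t^2 + 26524787094958*t^3 + 82697216760643*t^4 + 20139657537451*t^5.
Finally e_{37}(P,Q) = 63656951829139 + 173477019409531*t + 79243560633825*t^2 + 186598615987627*t^3 + 46899552442413*t^4 + 45242249185705*t^5.

63656951829139 + 173477019409531*t + 79243560633825*t^2 + 186598615987627*t^3 + 46899552442413*t^4 + 45242249185705*t^5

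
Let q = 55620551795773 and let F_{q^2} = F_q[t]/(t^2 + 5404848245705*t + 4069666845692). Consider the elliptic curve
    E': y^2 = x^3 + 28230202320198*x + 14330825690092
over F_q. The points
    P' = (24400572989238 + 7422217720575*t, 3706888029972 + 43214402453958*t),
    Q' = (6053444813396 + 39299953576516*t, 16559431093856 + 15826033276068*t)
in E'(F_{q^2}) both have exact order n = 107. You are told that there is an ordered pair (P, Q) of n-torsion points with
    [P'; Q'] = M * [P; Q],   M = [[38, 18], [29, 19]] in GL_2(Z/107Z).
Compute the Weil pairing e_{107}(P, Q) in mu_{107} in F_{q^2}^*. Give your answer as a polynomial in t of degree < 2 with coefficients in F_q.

e_{107} is bilinear + alternating on E[107], so e_{107}(38*P + 18*Q, 29*P + 19*Q) = e_{107}(P,Q)^(38*19-18*29).
38*19 - 18*29 = 200; reduced mod 107: det = 93, inverse 84.
Miller loop for e_{107} over F_{55620551795773^2}: bits of 107 = 1101011; 6 double steps + 4 add steps, l/v at each.
The quotient is 14359750453485 + 52303977491038*t.
e_{107}(P,Q) = (14359750453485 + 52303977491038*t)^{84} = 47075970980896 + 38964942282691*t.

47075970980896 + 38964942282691*t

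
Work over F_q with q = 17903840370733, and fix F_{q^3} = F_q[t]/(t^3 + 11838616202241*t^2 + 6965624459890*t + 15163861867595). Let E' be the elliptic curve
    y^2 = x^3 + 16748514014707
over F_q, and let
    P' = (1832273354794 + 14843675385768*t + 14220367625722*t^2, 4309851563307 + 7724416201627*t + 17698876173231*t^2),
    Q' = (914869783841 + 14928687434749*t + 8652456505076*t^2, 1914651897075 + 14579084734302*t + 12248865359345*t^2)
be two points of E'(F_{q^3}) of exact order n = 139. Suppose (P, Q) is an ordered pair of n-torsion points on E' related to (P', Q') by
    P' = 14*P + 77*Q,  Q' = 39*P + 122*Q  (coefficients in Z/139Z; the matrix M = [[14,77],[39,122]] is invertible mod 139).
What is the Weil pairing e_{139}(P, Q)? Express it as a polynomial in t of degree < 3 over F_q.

e_{139} is bilinear + alternating on E[139], so e_{139}(14*P + 77*Q, 39*P + 122*Q) = e_{139}(P,Q)^(14*122-77*39).
det(M) mod 139 = 95; its inverse in (Z/139)^* is 60 (check: 95*60 mod 139 = 1).
Miller loop for e_{139} over F_{17903840370733^3}: bits of 139 = 10001011; 7 double steps + 3 add steps, l/v at each.
So e_{139}(P',Q') = 2291385331607 + 2054528311199*t + 7839134962947*t^2.
e_{139}(P,Q) = (2291385331607 + 2054528311199*t + 7839134962947*t^2)^{60} = 521067008178 + 4474045792423*t + 11308800195531*t^2.

521067008178 + 4474045792423*t + 11308800195531*t^2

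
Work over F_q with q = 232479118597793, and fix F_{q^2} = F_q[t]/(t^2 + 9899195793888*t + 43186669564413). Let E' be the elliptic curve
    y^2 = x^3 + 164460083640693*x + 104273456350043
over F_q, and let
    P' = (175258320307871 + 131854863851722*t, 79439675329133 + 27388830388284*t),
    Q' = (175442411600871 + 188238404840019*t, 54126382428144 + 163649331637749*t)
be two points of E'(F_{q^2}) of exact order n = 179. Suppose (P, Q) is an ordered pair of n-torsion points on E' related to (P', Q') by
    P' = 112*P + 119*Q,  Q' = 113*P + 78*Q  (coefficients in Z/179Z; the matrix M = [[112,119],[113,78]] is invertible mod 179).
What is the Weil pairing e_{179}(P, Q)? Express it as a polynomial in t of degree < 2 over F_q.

The 179-Weil pairing on E[179] over F_{232479118597793} is alternating-bilinear: e_{179}(P',Q') = e_{179}(P,Q)^det(M).
Hence e(P,Q) = e(P',Q')^{157} where 157 = 122^{-1} mod 179.
Run Miller on y^2=x^3+164460083640693*x+104273456350043 over F_{232479118597793}: ladder 10110011 (8 bits); e = f_P(D_Q)/f_Q(D_P).
Miller gives e_{179}(P',Q') = 47242464205790 + 36697225274472*t in F_{232479118597793^2}.
(47242464205790 + 36697225274472*t)^{157} mod (232479118597793,f) = 185806797640539 + 143440538931741*t.

185806797640539 + 143440538931741*t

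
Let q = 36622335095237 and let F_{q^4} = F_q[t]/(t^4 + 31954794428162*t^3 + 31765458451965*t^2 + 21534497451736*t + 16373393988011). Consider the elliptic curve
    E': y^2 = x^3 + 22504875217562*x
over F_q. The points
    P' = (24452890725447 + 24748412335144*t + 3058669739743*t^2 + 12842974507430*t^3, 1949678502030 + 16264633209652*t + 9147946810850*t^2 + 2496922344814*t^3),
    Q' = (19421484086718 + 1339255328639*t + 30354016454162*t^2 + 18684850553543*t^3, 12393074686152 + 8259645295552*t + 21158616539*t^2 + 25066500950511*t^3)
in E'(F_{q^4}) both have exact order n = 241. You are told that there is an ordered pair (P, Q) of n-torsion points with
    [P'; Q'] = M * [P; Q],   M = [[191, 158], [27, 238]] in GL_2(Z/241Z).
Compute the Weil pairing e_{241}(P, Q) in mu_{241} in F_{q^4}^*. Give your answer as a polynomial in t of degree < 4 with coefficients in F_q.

The 241-Weil pairing on E[241] over F_{36622335095237} is alternating-bilinear: e_{241}(P',Q') = e_{241}(P,Q)^det(M).
191*238 - 158*27 = 41192; reduced mod 241: det = 222, inverse 38.
Miller loop for e_{241} over F_{36622335095237^4}: bits of 241 = 11110001; 7 double steps + 4 add steps, l/v at each.
The quotient is 25978327270315 + 10021526977322*t + 23807763051995*t^2 + 22675556624270*t^3.
Raise to 38: e(P,Q) = 14098038608572 + 5147608995577*t + 32980950312628*t^2 + 22178296236594*t^3 in mu_{241}.

14098038608572 + 5147608995577*t + 32980950312628*t^2 + 22178296236594*t^3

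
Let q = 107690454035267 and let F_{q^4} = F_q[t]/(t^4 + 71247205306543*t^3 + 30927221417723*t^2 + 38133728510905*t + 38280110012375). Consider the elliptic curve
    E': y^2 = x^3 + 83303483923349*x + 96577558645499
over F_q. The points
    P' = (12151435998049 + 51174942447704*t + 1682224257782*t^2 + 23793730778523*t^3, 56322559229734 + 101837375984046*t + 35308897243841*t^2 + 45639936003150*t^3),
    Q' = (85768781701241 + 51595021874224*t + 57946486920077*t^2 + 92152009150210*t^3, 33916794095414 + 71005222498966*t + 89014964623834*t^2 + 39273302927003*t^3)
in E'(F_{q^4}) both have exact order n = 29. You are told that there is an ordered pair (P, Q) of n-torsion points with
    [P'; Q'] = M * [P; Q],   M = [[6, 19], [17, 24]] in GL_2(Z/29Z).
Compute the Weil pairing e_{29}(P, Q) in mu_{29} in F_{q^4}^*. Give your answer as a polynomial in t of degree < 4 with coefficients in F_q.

42275074050808 + 102540242744371*t + 65983933195688*t^2 + 38420541412665*t^3

e_{29}(aP+bQ,cP+dQ) = e_{29}(P,Q)^(ad-bc); with (a,b,c,d)=(6,19,17,24) this gives the det-29 law.
Hence e(P,Q) = e(P',Q')^{23} where 23 = 24^{-1} mod 29.
n = 29 = (11101)_2 (5 bits, wt 4); accumulate f_{29,P'}(Q'+S)/f_{29,P'}(S) along the 4-step ladder.
Result: e(P',Q') = 102422000556193 + 65660362422542*t + 11760703613372*t^2 + 78956001868602*t^3.
Thus e_{29}(P,Q) = 42275074050808 + 102540242744371*t + 65983933195688*t^2 + 38420541412665*t^3.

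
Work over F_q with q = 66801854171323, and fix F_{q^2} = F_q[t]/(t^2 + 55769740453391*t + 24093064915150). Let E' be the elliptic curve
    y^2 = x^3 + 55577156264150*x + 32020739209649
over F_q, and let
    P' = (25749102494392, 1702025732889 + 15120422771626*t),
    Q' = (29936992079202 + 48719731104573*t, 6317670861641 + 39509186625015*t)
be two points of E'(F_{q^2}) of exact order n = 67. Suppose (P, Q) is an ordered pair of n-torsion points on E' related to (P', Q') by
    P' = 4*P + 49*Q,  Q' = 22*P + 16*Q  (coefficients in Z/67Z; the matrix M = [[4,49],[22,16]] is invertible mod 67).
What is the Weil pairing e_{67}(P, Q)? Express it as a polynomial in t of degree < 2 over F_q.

e_{67}(aP+bQ,cP+dQ) = e_{67}(P,Q)^(ad-bc); with (a,b,c,d)=(4,49,22,16) this gives the det-67 law.
Hence e(P,Q) = e(P',Q')^{52} where 52 = 58^{-1} mod 67.
7-bit Miller (1000011) on E'/F_{66801854171323} with a'=55577156264150, b'=32020739209649: accumulate tangent/chord ratios at Q'+S and P'+S'.
Result: e(P',Q') = 59134949200593 + 39029531182634*t.
Finally e_{67}(P,Q) = 45151179240053 + 12633378143352*t.

45151179240053 + 12633378143352*t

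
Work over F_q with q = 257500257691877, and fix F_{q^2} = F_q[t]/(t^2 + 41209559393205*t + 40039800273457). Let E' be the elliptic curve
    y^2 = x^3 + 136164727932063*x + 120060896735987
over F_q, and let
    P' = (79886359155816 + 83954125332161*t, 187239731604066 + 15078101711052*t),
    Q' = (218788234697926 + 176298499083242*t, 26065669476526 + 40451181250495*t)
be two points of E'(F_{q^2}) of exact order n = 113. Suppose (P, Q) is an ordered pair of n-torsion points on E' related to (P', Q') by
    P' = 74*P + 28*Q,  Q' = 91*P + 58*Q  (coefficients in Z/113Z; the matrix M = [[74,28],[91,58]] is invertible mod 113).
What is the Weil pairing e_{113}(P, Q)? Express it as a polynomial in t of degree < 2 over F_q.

75200522187253 + 24345079105214*t

e_{113}(aP+bQ,cP+dQ) = e_{113}(P,Q)^(ad-bc); with (a,b,c,d)=(74,28,91,58) this gives the det-113 law.
Inverting 49 mod 113: 30. Thus e_{113}(P,Q) = e(P',Q')^{30}.
n = 113 = (1110001)_2 (7 bits, wt 4); accumulate f_{113,P'}(Q'+S)/f_{113,P'}(S) along the 6-step ladder.
So e_{113}(P',Q') = 66086863458834 + 120158604169061*t.
e_{113}(P,Q) = (66086863458834 + 120158604169061*t)^{30} = 75200522187253 + 24345079105214*t.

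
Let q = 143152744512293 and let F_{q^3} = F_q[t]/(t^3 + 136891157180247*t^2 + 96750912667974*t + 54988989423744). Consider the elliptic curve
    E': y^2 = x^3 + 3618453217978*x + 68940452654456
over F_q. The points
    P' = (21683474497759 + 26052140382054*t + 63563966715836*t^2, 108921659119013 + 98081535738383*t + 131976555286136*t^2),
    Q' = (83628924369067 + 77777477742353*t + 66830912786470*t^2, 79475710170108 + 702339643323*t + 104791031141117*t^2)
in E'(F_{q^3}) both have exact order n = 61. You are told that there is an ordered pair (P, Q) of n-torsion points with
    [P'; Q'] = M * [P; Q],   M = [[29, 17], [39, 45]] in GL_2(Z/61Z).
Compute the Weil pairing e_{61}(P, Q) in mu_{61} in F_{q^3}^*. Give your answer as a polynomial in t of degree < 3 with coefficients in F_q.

59884100310233 + 53634822869963*t + 125668240142877*t^2

Under M = [[29,17],[39,45]] in GL_2(Z/61), e_{61}(P',Q') = e_{61}(P,Q)^(29*45-17*39 mod 61).
det(M) mod 61 = 32; its inverse in (Z/61)^* is 21 (check: 32*21 mod 61 = 1).
Build f_{61,P'} and f_{61,Q'} via the 6-bit ladder of 61=111101_2; evaluate at shifted divisors; quotient in F_{143152744512293^3}.
The quotient is 10317020636264 + 113341172250164*t + 71775840700342*t^2.
Finally e_{61}(P,Q) = 59884100310233 + 53634822869963*t + 125668240142877*t^2.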